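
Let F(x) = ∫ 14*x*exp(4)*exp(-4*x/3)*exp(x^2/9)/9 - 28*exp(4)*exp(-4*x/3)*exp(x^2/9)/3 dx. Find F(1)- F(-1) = -7*exp(49/9) + 7*exp(25/9)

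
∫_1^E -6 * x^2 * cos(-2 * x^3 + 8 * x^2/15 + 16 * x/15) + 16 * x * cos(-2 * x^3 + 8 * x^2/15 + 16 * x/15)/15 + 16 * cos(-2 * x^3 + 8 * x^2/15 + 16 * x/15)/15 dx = sin(-2*exp(3) + 16*E/15 + 8*exp(2)/15) + sin(2/5)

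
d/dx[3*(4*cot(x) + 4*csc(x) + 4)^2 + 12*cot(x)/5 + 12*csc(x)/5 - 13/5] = -12*(41*cos(x)/5 + 41/5 + 8*cos(x)^2/sin(x) + 16*cos(x)/sin(x) + 8/sin(x))/sin(x)^2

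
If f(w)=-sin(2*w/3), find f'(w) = -2*cos(2*w/3)/3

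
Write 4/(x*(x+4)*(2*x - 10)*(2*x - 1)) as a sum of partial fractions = -16/(81*(2*x - 1)) - 1/(162*(x + 4)) + 2/(405*(x - 5)) + 1/(10*x)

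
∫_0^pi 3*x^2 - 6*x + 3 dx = 1 + (-1 + pi)^3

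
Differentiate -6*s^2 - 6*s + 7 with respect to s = -12*s - 6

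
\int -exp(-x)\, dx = exp(-x) + C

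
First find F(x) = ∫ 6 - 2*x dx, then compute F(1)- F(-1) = 12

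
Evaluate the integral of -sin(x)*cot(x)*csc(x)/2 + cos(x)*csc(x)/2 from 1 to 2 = 0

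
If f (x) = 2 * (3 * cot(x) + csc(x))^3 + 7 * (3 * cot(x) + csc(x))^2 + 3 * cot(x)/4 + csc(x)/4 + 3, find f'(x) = -(42*cos(x)^2 + 140*cos(x) + 42 + 215*cos(x)^3/(4*sin(x)) + 789*cos(x)^2/(4*sin(x)) + 457*cos(x)/(4*sin(x)) + 75/(4*sin(x)))/sin(x)^3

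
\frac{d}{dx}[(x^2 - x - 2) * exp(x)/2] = x^2*exp(x)/2 + x*exp(x)/2 - 3*exp(x)/2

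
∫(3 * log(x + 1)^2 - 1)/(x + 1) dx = log(x + 1)^3 - log(x + 1) + C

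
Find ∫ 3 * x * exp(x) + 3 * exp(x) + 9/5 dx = 3*x*(5*exp(x) + 3)/5 + C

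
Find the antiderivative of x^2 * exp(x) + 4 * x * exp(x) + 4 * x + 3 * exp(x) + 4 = (x + 1)^2*(exp(x) + 2) + C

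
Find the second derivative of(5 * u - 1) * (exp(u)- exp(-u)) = (5*u*exp(2*u) - 5*u + 9*exp(2*u) + 11)*exp(-u)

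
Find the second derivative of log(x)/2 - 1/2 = -1/(2*x^2)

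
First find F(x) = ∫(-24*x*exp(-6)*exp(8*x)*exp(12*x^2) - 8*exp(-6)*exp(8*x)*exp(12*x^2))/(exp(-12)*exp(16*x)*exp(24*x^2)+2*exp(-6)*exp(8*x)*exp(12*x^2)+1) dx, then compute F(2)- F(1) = -exp(-14)/(exp(-14) + 1) + exp(-58)/(exp(-58) + 1)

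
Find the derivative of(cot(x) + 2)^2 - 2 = -2*(2 + cos(x)/sin(x))/sin(x)^2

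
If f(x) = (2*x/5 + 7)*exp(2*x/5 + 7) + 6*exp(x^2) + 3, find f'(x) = 12*x*exp(x^2) + 4*x*exp(2*x/5 + 7)/25 + 16*exp(2*x/5 + 7)/5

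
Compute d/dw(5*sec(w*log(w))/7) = 5*(log(w) + 1)*sin(w*log(w))/(7*cos(w*log(w))^2)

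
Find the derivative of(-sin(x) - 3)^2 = 2*(sin(x) + 3)*cos(x)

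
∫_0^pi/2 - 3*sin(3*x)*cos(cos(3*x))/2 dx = -sin(1)/2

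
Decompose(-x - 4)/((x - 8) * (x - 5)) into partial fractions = 3/(x - 5) - 4/(x - 8)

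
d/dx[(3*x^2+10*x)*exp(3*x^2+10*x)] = 18*x^3*exp(3*x^2 + 10*x) + 90*x^2*exp(3*x^2 + 10*x) + 106*x*exp(3*x^2 + 10*x) + 10*exp(3*x^2 + 10*x)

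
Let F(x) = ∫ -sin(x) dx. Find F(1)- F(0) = -1 + cos(1)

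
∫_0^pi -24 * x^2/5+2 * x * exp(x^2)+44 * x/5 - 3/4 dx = -8*pi^3/5 - 3*pi/4 - 1 + 22*pi^2/5 + exp(pi^2)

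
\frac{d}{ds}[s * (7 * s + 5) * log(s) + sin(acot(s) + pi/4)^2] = (14*s^3*log(s) + 7*s^3 + 5*s^2*log(s) + 5*s^2 + 14*s*log(s) + 7*s + 5*log(s) + 5 - (1 - 1/s)*(1 + 1/s)/(1 + s^(-2)))/(s^2 + 1)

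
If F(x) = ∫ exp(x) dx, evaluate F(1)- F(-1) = E - exp(-1)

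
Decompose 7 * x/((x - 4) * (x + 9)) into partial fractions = 63/(13*(x + 9)) + 28/(13*(x - 4))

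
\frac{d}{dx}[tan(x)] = cos(x)^(-2)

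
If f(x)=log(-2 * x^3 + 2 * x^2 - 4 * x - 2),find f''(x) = (-3*x^4 + 4*x^3 - 2*x^2 + 10*x - 6)/(x^6 - 2*x^5 + 5*x^4 - 2*x^3 + 2*x^2 + 4*x + 1)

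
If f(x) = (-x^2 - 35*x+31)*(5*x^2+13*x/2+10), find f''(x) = -60*x^2 - 1089*x - 165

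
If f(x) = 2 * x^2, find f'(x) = 4*x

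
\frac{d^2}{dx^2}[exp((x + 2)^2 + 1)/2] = 2*x^2*exp(x^2 + 4*x + 5) + 8*x*exp(x^2 + 4*x + 5) + 9*exp(x^2 + 4*x + 5)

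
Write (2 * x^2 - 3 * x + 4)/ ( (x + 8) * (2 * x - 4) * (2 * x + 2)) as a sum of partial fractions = 39/(70*(x + 8)) - 3/(28*(x + 1)) + 1/(20*(x - 2))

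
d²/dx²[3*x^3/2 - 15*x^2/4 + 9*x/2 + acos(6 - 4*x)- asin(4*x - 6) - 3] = 9*x - 15/2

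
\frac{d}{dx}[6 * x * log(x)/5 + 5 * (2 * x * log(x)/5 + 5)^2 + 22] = 8*x*log(x)^2/5 + 8*x*log(x)/5 + 106*log(x)/5 + 106/5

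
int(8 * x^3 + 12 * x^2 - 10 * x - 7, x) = 2*x^4 + 4*x^3 - 5*x^2 - 7*x + C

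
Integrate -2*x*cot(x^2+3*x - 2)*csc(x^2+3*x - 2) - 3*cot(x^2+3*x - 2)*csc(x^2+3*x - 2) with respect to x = csc(x^2 + 3*x - 2) + C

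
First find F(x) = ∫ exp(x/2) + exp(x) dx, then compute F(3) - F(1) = -(1 + exp(1/2))^2 + (1 + exp(3/2))^2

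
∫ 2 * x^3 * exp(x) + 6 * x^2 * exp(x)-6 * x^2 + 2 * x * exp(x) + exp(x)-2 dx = (exp(x) - 1)*(2*x^3 + 2*x - 1) + C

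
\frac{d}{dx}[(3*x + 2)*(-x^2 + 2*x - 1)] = -9*x^2 + 8*x + 1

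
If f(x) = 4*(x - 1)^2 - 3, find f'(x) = 8*x - 8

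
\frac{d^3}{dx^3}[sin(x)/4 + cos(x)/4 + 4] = sin(x)/4 - cos(x)/4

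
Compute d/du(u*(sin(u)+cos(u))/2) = sqrt(2)*(u*cos(u + pi/4) + sin(u + pi/4))/2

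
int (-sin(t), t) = cos(t) + C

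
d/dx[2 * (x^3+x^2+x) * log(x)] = 6*x^2*log(x) + 2*x^2 + 4*x*log(x) + 2*x + 2*log(x) + 2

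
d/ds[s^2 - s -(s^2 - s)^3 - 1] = -6*s^5 + 15*s^4 - 12*s^3 + 3*s^2 + 2*s - 1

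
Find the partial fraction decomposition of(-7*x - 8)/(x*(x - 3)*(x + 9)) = 55/(108*(x + 9)) - 29/(36*(x - 3)) + 8/(27*x)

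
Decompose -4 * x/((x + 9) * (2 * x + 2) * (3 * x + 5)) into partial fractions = -15/(22*(3*x + 5)) + 9/(88*(x + 9)) + 1/(8*(x + 1))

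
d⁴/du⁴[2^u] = 2^u*log(2)^4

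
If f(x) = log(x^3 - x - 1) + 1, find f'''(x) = (6*x^6 + 6*x^4 + 42*x^3 + 6*x^2 - 6*x + 4)/(x^9 - 3*x^7 - 3*x^6 + 3*x^5 + 6*x^4 + 2*x^3 - 3*x^2 - 3*x - 1)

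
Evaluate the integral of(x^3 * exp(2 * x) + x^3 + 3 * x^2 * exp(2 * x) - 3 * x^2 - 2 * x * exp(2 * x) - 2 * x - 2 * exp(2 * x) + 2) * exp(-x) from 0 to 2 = -4*exp(-2) + 4*exp(2)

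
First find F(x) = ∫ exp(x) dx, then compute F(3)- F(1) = -E + exp(3)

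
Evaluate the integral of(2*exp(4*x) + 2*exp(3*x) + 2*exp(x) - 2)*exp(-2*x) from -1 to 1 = -(-E + exp(-1) + 1)^2 + (-exp(-1) + 1 + E)^2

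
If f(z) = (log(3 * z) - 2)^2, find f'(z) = (2*log(z) - 4 + 2*log(3))/z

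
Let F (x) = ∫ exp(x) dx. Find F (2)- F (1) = -E + exp(2)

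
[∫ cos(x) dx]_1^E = -sin(1) + sin(E)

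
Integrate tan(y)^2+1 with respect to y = tan(y) + C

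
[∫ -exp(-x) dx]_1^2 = -exp(-1) + exp(-2)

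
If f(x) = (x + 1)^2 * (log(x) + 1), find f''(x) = (2*x^2*log(x) + 5*x^2 + 2*x - 1)/x^2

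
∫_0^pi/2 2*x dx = pi^2/4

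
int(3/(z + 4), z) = 3*log(z + 4) + C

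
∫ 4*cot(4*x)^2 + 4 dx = -cot(4*x) + C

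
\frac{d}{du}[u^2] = 2*u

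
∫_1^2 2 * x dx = 3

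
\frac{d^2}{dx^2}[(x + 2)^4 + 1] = 12*x^2 + 48*x + 48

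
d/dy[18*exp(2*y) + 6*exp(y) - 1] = 36*exp(2*y) + 6*exp(y)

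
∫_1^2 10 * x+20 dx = 35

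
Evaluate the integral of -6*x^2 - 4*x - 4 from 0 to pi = -2*pi^3 - 2*pi^2 - 4*pi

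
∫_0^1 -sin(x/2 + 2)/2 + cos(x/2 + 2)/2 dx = -sin(2) + cos(5/2) - cos(2) + sin(5/2)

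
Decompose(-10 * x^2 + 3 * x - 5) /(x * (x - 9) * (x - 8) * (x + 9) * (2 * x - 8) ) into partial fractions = -421/(35802*(x + 9)) - 153/(2080*(x - 4)) + 621/(1088*(x - 8)) - 197/(405*(x - 9)) + 5/(5184*x)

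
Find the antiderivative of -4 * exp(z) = -4*exp(z) + C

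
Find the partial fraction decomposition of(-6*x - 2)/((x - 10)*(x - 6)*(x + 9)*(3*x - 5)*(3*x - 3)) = -81/(5200*(3*x - 5)) + 13/(68400*(x + 9)) + 2/(675*(x - 1)) + 19/(5850*(x - 6)) - 31/(25650*(x - 10))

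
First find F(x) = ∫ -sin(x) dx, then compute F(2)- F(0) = -1 + cos(2)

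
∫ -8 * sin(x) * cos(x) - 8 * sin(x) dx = 4*(cos(x) + 1)^2 + C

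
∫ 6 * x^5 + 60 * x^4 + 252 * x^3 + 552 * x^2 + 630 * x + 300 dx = x^6 + 12*x^5 + 63*x^4 + 184*x^3 + 315*x^2 + 300*x + C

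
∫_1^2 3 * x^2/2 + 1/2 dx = 4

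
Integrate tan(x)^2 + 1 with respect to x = tan(x) + C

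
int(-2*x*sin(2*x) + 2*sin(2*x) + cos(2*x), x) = (x - 1)*cos(2*x) + C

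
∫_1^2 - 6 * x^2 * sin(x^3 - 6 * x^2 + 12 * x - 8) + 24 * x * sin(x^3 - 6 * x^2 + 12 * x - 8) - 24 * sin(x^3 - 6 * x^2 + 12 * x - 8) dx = 2 - 2*cos(1)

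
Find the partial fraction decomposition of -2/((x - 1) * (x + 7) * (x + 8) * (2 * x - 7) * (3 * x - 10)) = 81/(3689*(3*x - 10)) - 32/(2415*(2*x - 7)) - 1/(3519*(x + 8)) + 1/(2604*(x + 7)) - 1/(1260*(x - 1))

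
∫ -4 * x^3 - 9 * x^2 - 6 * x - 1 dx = -x^4 - 3*x^3 - 3*x^2 - x + C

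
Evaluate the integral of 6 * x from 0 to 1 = 3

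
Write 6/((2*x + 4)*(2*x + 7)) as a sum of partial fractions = -2/(2*x + 7) + 1/(x + 2)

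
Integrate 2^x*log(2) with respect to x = 2^x + C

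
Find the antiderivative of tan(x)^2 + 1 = tan(x) + C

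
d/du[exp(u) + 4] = exp(u)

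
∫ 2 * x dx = x^2 + C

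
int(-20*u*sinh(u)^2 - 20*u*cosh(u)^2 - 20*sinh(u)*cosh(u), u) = -10*u*sinh(2*u) + C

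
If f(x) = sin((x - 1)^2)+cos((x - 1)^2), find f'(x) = -2*x*sin(x^2 - 2*x + 1) + 2*x*cos(x^2 - 2*x + 1) + 2*sin(x^2 - 2*x + 1) - 2*cos(x^2 - 2*x + 1)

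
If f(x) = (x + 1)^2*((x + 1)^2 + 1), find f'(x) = 4*x^3 + 12*x^2 + 14*x + 6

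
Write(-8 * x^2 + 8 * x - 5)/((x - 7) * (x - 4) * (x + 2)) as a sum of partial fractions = -53/(54*(x + 2)) + 101/(18*(x - 4)) - 341/(27*(x - 7))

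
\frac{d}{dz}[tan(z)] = cos(z)^(-2)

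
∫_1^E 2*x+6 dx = -16 + (-3 - E)^2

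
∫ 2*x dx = x^2 + C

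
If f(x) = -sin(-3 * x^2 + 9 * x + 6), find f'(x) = 3*(2*x - 3)*cos(3*(-x^2 + 3*x + 2))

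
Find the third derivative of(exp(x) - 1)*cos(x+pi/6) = -2*sqrt(2)*exp(x)*sin(x + 5*pi/12) - sin(x + pi/6)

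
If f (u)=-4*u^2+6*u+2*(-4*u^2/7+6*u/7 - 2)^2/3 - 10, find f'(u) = 128*u^3/147 - 96*u^2/49 - 584*u/147 + 26/7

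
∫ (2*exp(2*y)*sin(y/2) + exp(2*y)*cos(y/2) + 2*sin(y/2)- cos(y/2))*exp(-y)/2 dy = 2*sin(y/2)*sinh(y) + C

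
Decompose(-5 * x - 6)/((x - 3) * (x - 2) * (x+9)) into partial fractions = 13/(44*(x + 9)) + 16/(11*(x - 2)) - 7/(4*(x - 3))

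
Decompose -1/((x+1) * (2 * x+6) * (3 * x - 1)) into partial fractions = -9/(80*(3*x - 1)) - 1/(40*(x + 3)) + 1/(16*(x + 1))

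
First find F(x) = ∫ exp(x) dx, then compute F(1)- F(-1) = E - exp(-1)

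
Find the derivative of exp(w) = exp(w)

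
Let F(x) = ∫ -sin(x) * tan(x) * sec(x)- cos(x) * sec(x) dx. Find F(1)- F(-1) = -2*tan(1)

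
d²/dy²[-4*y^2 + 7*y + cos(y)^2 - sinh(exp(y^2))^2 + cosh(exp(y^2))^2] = 4*sin(y)^2 - 10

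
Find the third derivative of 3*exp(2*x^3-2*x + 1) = 648*x^6*exp(2*x^3 - 2*x + 1) - 648*x^4*exp(2*x^3 - 2*x + 1) + 648*x^3*exp(2*x^3 - 2*x + 1) + 216*x^2*exp(2*x^3 - 2*x + 1) - 216*x*exp(2*x^3 - 2*x + 1) + 12*exp(2*x^3 - 2*x + 1)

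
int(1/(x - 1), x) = log(2 - 2*x) + C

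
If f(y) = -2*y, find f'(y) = -2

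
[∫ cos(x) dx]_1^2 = -sin(1) + sin(2)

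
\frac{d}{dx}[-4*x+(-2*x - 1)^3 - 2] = -24*x^2 - 24*x - 10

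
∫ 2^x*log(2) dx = 2^x + C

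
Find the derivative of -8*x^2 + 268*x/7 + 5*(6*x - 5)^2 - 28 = 344*x - 1832/7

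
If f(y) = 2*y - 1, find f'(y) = 2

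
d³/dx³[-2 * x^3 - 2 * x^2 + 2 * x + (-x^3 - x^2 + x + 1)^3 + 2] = -504*x^6 - 1008*x^5 + 960*x^3 + 360*x^2 - 144*x - 60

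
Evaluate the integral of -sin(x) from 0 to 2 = -1 + cos(2)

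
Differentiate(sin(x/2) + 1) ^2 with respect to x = sin(x)/2 + cos(x/2)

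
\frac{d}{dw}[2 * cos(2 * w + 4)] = -4*sin(2*w + 4)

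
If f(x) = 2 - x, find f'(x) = -1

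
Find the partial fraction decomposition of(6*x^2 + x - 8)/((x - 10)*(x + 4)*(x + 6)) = 101/(16*(x + 6)) - 3/(x + 4) + 43/(16*(x - 10))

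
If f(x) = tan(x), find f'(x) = cos(x)^(-2)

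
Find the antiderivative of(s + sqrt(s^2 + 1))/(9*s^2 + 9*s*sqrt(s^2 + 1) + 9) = log(s + sqrt(s^2 + 1))/9 + C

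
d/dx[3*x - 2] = 3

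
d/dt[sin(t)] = cos(t)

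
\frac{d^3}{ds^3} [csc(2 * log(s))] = 4*(3 + cos(2*log(s))/sin(2*log(s)) - 6/sin(2*log(s))^2 - 12*cos(2*log(s))/sin(2*log(s))^3)/(s^3*sin(2*log(s)))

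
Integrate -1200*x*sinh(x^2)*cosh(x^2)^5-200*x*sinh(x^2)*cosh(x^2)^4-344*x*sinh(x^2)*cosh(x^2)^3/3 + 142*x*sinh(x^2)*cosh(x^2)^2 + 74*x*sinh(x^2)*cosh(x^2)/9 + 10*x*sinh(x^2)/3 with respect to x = -(1800*cosh(x^2)^5 + 360*cosh(x^2)^4 + 258*cosh(x^2)^3 - 426*cosh(x^2)^2 - 37*cosh(x^2) - 30)*cosh(x^2)/18 + C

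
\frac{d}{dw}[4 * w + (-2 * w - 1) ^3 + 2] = -24*w^2 - 24*w - 2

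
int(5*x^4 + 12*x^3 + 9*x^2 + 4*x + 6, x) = x^5 + 3*x^4 + 3*x^3 + 2*x^2 + 6*x + C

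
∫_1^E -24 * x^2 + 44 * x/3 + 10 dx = -8*exp(3) - 28/3 + 10*E + 22*exp(2)/3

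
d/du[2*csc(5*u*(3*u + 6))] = -120*(u + 1)*cos(15*u*(u + 2))/(1 - cos(30*u*(u + 2)))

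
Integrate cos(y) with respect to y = sin(y) + C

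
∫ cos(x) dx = sin(x) + C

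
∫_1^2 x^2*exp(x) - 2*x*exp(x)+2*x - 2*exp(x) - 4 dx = -2*exp(2) - 1 + E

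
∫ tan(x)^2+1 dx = tan(x) + C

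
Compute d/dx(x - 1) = 1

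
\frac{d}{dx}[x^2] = 2*x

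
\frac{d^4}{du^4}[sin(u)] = sin(u)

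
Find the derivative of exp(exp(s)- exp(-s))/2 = (exp(exp(s) - exp(-s)) + exp(2*s + exp(s) - exp(-s)))*exp(-s)/2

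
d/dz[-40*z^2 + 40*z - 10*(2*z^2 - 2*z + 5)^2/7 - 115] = -160*z^3/7 + 240*z^2/7 - 1040*z/7 + 480/7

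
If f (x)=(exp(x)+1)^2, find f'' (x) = 4*exp(2*x) + 2*exp(x)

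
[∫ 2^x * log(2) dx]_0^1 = 1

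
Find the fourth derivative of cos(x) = cos(x)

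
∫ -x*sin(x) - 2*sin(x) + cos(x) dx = (x + 2)*cos(x) + C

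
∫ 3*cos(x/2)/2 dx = 3*sin(x/2) + C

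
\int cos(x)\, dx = sin(x) + C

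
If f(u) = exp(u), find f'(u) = exp(u)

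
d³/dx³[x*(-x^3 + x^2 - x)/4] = 3/2 - 6*x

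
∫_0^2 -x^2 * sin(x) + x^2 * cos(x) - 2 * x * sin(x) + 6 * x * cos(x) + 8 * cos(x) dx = 16*cos(2) - 4 + 16*sin(2)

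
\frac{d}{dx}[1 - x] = -1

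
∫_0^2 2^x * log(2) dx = 3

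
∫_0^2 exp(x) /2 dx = -1/2 + exp(2)/2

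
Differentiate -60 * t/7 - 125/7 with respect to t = -60/7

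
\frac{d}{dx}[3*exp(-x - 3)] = -3*exp(-x - 3)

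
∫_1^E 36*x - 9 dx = -9*E - 9 + 18*exp(2)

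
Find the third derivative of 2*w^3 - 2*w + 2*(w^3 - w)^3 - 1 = 1008*w^6 - 1260*w^4 + 360*w^2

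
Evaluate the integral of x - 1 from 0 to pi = -1/2 + (-1 + pi)^2/2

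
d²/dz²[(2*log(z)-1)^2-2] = (12 - 8*log(z))/z^2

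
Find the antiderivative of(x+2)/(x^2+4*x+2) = log((x + 2)^2 - 2)/2 + C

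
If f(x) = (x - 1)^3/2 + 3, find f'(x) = 3*x^2/2 - 3*x + 3/2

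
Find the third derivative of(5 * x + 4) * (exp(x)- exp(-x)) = (5*x*exp(2*x) + 5*x + 19*exp(2*x) - 11)*exp(-x)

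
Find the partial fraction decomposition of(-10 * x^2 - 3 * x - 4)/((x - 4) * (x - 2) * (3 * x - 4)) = -29/(2*(3*x - 4)) + 25/(2*(x - 2)) - 11/(x - 4)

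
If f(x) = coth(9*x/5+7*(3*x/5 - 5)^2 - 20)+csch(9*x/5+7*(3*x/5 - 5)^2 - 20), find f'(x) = -(126*x*cosh(63*x^2/25 - 201*x/5 + 155) + 126*x - 1005*cosh(63*x^2/25 - 201*x/5 + 155) - 1005)/(25*sinh(63*x^2/25 - 201*x/5 + 155)^2)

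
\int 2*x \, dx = x^2 + C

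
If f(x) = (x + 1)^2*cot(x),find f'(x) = -x^2/sin(x)^2 + 2*x/tan(x) - 2*x/sin(x)^2 + 2/tan(x) - 1/sin(x)^2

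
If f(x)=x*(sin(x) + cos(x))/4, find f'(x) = sqrt(2)*(x*cos(x + pi/4) + sin(x + pi/4))/4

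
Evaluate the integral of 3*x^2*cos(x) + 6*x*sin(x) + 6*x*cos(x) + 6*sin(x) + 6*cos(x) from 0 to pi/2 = 3 + 3*(1 + pi/2)^2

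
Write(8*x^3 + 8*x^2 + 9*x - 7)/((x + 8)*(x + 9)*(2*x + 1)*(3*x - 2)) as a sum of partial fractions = 19/(754*(3*x - 2)) + 4/(85*(2*x + 1)) + 5272/(493*(x + 9)) - 1221/(130*(x + 8))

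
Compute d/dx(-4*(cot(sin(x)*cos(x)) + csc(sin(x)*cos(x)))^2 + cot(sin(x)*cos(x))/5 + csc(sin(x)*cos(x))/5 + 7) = 2*(-cos(sin(x)*cos(x))/5 - 1/5 + 8*cos(sin(x)*cos(x))^2/sin(sin(x)*cos(x)) + 16*cos(sin(x)*cos(x))/sin(sin(x)*cos(x)) + 8/sin(sin(x)*cos(x)))*sin(x + pi/4)*cos(x + pi/4)/sin(sin(x)*cos(x))^2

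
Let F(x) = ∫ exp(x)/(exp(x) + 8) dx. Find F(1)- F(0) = -log(9/2) + log(E/2 + 4)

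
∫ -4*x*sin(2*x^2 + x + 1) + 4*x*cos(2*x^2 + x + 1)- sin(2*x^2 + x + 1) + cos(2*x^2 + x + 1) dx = sin(2*x^2 + x + 1) + cos(2*x^2 + x + 1) + C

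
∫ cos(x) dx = sin(x) + C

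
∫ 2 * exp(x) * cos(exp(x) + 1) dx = 2*sin(exp(x) + 1) + C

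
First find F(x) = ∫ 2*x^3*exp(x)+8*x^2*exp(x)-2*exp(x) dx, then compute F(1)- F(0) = -2 + 2*E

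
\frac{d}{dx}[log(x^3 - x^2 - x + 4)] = (3*x^2 - 2*x - 1)/(x^3 - x^2 - x + 4)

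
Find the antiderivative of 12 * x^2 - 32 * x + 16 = 4*x^3 - 16*x^2 + 16*x + C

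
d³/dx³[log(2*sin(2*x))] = 16*cos(2*x)/sin(2*x)^3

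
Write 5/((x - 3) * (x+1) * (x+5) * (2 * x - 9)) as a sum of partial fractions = 40/(627*(2*x - 9)) - 5/(608*(x + 5)) + 5/(176*(x + 1)) - 5/(96*(x - 3))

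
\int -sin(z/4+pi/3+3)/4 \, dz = cos(z/4 + pi/3 + 3) + C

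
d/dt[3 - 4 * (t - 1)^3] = -12*t^2 + 24*t - 12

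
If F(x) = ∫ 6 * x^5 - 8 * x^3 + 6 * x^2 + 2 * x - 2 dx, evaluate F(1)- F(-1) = 0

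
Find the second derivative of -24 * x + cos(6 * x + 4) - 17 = -36*cos(6*x + 4)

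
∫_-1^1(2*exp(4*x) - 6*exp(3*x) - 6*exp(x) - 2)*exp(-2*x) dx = -(-3 - E + exp(-1))^2 + (-3 - exp(-1) + E)^2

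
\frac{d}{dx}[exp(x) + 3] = exp(x)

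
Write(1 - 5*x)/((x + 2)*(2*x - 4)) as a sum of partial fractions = -11/(8*(x + 2)) - 9/(8*(x - 2))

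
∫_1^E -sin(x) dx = cos(E) - cos(1)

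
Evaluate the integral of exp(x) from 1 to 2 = -E + exp(2)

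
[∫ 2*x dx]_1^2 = 3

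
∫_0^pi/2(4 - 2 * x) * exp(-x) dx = (-2 + pi)*exp(-pi/2) + 2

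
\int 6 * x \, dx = 3*x^2 + C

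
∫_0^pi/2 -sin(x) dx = -1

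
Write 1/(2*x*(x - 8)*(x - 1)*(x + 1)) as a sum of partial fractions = -1/(36*(x + 1)) - 1/(28*(x - 1)) + 1/(1008*(x - 8)) + 1/(16*x)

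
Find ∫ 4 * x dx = 2*x^2 + C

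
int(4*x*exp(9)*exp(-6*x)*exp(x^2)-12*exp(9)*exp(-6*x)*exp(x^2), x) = 2*exp((x - 3)^2) + C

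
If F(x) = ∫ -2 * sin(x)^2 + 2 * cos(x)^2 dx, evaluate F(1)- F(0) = sin(2)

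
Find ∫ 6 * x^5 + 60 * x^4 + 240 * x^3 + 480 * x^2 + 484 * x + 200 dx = x^6 + 12*x^5 + 60*x^4 + 160*x^3 + 242*x^2 + 200*x + C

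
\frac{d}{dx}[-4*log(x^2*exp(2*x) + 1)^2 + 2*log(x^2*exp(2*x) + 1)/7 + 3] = (-112*x^2*exp(2*x)*log(x^2*exp(2*x) + 1) + 4*x^2*exp(2*x) - 112*x*exp(2*x)*log(x^2*exp(2*x) + 1) + 4*x*exp(2*x))/(7*x^2*exp(2*x) + 7)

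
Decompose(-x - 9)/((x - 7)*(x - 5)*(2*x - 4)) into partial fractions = -11/(30*(x - 2)) + 7/(6*(x - 5)) - 4/(5*(x - 7))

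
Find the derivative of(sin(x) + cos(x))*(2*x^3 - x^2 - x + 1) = 2*sqrt(2)*x^3*cos(x + pi/4) + 7*x^2*sin(x) + 5*x^2*cos(x) - x*sin(x) - 3*x*cos(x) - 2*sin(x)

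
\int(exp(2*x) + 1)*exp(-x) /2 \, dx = sinh(x) + C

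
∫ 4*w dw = 2*w^2 + C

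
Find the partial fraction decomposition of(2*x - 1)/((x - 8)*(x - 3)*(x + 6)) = -13/(126*(x + 6)) - 1/(9*(x - 3)) + 3/(14*(x - 8))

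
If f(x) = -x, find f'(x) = -1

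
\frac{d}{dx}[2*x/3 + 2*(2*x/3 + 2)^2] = 16*x/9 + 6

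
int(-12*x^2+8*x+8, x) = -4*x^3 + 4*x^2 + 8*x + C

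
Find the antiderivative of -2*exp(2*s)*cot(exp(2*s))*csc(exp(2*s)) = csc(exp(2*s)) + C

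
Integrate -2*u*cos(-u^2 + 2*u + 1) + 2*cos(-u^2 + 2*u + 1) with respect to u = -sin((u - 1)^2 - 2) + C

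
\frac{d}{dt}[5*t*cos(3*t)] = -15*t*sin(3*t) + 5*cos(3*t)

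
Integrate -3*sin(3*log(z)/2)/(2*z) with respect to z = cos(3*log(z)/2) + C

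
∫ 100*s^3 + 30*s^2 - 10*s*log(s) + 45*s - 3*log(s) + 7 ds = s*(25*s^3 + 10*s^2 + 25*s - (5*s + 3)*log(s) + 10) + C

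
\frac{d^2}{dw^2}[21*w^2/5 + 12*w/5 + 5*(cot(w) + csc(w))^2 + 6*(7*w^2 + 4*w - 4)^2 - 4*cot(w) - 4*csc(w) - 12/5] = 3528*w^2 + 2016*w + 30*(-1 + sin(w)^(-2))^2 - 2508/5 + 4/sin(w) - 10*cos(w)/sin(w)^2 + 20/sin(w)^2 - 8*cos(w)/sin(w)^3 - 8/sin(w)^3 + 60*cos(w)/sin(w)^4 + 30/sin(w)^4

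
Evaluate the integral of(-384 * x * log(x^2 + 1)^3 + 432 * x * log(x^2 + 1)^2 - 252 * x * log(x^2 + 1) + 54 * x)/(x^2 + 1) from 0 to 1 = -3*(-3*log(2) + 4*log(2)^2 + 2)^2 - 9*log(2) + 12*log(2)^2 + 12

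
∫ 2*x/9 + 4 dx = x^2/9 + 4*x + C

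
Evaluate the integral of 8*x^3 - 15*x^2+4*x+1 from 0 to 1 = 0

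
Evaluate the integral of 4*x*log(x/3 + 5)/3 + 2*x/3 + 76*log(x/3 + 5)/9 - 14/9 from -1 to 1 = -128*log(16/3)/9 + 280*log(14/3)/9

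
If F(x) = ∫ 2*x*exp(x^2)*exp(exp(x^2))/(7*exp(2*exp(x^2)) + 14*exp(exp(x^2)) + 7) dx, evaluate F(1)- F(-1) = 0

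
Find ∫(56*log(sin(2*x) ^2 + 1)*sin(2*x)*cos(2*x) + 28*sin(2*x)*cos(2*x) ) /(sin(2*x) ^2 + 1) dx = 7*(log(sin(2*x)^2 + 1) + 1)*log(sin(2*x)^2 + 1) + C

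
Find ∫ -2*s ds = -s^2 + C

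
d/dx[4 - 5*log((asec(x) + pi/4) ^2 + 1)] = (-160*asec(x) - 40*pi)/(16*x^2*sqrt(1 - 1/x^2)*asec(x)^2 + 8*pi*x^2*sqrt(1 - 1/x^2)*asec(x) + pi^2*x^2*sqrt(1 - 1/x^2) + 16*x^2*sqrt(1 - 1/x^2))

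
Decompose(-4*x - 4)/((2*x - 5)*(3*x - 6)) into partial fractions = -28/(3*(2*x - 5)) + 4/(x - 2)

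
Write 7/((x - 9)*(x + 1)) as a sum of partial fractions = -7/(10*(x + 1)) + 7/(10*(x - 9))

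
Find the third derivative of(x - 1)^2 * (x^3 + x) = 60*x^2 - 48*x + 12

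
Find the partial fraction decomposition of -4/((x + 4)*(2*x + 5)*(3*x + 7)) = -36/(5*(3*x + 7)) + 16/(3*(2*x + 5)) - 4/(15*(x + 4))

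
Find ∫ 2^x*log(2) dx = 2^x + C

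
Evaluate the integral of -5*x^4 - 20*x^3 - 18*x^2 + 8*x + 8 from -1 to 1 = 2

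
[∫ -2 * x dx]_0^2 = -4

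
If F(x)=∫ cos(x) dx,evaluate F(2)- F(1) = -sin(1) + sin(2)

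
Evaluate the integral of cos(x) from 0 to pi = 0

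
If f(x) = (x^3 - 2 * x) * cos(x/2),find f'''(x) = x^3*sin(x/2)/8 - 9*x^2*cos(x/2)/4 - 37*x*sin(x/2)/4 + 15*cos(x/2)/2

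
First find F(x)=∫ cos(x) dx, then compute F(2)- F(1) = -sin(1) + sin(2)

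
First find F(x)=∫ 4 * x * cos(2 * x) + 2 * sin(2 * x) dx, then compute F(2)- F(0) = 4*sin(4)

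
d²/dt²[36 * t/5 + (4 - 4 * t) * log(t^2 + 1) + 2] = (-8*t^3 - 8*t^2 - 24*t + 8)/(t^4 + 2*t^2 + 1)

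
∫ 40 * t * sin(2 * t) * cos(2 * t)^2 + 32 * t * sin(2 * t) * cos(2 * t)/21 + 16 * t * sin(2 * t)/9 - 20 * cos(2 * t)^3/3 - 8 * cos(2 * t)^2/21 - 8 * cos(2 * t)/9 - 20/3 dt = 8*t*(420*sin(t)^6 - 642*sin(t)^4 + 341*sin(t)^2 - 115)/63 + C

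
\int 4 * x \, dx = 2*x^2 + C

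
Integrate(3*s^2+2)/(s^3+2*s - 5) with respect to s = log(-s^3 - 2*s + 5) + C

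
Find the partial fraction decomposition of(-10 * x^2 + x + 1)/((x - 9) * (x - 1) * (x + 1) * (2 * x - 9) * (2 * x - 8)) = 1576/(693*(2*x - 9)) - 1/(220*(x + 1)) + 1/(84*(x - 1)) - 31/(30*(x - 4)) - 1/(9*(x - 9))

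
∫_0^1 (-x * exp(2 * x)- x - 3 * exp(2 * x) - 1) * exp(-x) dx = -3*E + 3*exp(-1)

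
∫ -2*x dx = -x^2 + C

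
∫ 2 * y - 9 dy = y^2 - 9*y + C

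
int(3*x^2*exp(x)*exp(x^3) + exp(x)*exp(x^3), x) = exp(x*(x^2 + 1)) + C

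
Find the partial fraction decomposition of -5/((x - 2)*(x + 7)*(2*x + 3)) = 20/(77*(2*x + 3)) - 5/(99*(x + 7)) - 5/(63*(x - 2))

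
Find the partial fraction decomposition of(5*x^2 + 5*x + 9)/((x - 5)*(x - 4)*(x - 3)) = 69/(2*(x - 3)) - 109/(x - 4) + 159/(2*(x - 5))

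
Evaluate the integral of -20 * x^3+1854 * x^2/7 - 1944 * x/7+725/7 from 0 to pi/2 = 48 + (-4 + pi/8)*(-4 + 2*pi)*(-5*pi^2/4 - 3 + 23*pi/14)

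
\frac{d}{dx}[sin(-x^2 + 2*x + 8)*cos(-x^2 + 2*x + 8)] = 2*x*sin(-x^2 + 2*x + 8)^2 - 2*x*cos(-x^2 + 2*x + 8)^2 - 2*sin(-x^2 + 2*x + 8)^2 + 2*cos(-x^2 + 2*x + 8)^2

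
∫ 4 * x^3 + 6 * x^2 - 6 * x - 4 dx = x^4 + 2*x^3 - 3*x^2 - 4*x + C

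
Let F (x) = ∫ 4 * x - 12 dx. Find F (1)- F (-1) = -24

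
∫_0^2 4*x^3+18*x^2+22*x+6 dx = 120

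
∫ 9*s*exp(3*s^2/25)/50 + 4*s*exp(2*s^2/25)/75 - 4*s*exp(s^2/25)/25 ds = (9*exp(2*s^2/25) + 4*exp(s^2/25) - 24)*exp(s^2/25)/12 + C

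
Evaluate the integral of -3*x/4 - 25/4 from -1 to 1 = -25/2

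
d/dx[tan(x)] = cos(x)^(-2)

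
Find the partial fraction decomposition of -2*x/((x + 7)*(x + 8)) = -16/(x + 8) + 14/(x + 7)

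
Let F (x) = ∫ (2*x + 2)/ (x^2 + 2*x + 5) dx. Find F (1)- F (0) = -log(5) + log(8)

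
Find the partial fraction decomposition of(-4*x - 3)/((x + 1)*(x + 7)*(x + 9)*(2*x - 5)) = -104/(3059*(2*x - 5)) - 33/(368*(x + 9)) + 25/(228*(x + 7)) - 1/(336*(x + 1))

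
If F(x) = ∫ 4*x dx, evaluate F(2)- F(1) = 6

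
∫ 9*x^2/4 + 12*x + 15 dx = 3*x^3/4 + 6*x^2 + 15*x + C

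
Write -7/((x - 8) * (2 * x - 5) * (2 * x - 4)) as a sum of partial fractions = 14/(11*(2*x - 5)) - 7/(12*(x - 2)) - 7/(132*(x - 8))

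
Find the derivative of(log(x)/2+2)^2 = (log(x) + 4)/(2*x)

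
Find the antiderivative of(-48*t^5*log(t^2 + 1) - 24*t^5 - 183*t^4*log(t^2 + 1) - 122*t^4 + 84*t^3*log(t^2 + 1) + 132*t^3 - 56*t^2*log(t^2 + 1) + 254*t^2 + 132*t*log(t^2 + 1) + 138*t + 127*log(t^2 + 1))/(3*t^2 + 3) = (4*t + 23)*(-3*t^3 + 2*t^2 + 5*t + 3)*log(t^2 + 1)/3 + C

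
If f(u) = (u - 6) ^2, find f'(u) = 2*u - 12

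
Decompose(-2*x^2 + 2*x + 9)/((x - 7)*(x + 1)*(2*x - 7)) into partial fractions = 34/(63*(2*x - 7)) + 5/(72*(x + 1)) - 75/(56*(x - 7))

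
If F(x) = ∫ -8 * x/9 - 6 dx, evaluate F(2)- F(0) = -124/9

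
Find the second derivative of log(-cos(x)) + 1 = -1/cos(x)^2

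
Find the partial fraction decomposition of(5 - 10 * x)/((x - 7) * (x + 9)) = -95/(16*(x + 9)) - 65/(16*(x - 7))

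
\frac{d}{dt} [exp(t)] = exp(t)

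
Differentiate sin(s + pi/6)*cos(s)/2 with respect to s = cos(2*s + pi/6)/2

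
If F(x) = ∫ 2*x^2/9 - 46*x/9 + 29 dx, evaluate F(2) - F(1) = 590/27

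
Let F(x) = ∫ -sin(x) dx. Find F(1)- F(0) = -1 + cos(1)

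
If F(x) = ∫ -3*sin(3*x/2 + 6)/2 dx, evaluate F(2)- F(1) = cos(9) - cos(15/2)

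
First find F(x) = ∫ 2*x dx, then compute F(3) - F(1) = 8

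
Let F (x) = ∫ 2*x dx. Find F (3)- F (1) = 8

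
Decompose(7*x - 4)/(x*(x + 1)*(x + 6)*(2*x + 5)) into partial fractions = -172/(105*(2*x + 5)) + 23/(105*(x + 6)) + 11/(15*(x + 1)) - 2/(15*x)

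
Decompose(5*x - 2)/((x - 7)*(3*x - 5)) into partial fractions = -19/(16*(3*x - 5)) + 33/(16*(x - 7))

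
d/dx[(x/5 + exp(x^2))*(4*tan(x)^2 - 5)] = -18*x*exp(x^2) + 8*x*exp(x^2)/cos(x)^2 + 8*x*sin(x)/(5*cos(x)^3) + 8*exp(x^2)*sin(x)/cos(x)^3 - 9/5 + 4/(5*cos(x)^2)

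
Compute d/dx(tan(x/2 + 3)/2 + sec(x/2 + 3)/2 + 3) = tan(x/2 + 3)^2/4 + tan(x/2 + 3)*sec(x/2 + 3)/4 + 1/4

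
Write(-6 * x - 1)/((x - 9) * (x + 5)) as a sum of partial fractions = -29/(14*(x + 5)) - 55/(14*(x - 9))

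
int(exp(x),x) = exp(x) + C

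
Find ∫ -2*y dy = -y^2 + C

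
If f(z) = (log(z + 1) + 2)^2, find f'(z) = (2*log(z + 1) + 4)/(z + 1)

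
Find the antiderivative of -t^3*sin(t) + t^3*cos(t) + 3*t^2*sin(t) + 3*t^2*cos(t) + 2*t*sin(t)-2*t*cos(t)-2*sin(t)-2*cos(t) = sqrt(2)*t*(t^2 - 2)*sin(t + pi/4) + C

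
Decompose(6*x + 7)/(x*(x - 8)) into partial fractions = 55/(8*(x - 8)) - 7/(8*x)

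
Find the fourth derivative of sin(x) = sin(x)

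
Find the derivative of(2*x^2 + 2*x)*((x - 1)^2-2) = 8*x^3 - 6*x^2 - 12*x - 2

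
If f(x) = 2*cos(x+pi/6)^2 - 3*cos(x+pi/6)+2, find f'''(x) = -3*sin(x + pi/6) + 8*sin(2*x + pi/3)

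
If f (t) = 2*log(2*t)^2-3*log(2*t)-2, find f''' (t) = (8*log(t) - 18 + 8*log(2))/t^3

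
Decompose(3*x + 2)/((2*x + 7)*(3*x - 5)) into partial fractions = 21/(31*(3*x - 5)) + 17/(31*(2*x + 7))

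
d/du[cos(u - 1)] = -sin(u - 1)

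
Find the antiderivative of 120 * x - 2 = 60*x^2 - 2*x + C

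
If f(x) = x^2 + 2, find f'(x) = 2*x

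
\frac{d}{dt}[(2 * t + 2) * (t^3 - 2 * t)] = 8*t^3 + 6*t^2 - 8*t - 4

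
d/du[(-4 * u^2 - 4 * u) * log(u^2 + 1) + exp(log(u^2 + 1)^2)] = (-8*u^3*log(u^2 + 1) - 8*u^3 - 4*u^2*log(u^2 + 1) - 8*u^2 + 4*u*exp(log(u^2 + 1)^2)*log(u^2 + 1) - 8*u*log(u^2 + 1) - 4*log(u^2 + 1))/(u^2 + 1)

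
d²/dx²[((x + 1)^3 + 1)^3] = 72*x^7 + 504*x^6 + 1512*x^5 + 2610*x^4 + 2880*x^3 + 2052*x^2 + 882*x + 180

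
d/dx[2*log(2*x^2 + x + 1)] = (8*x + 2)/(2*x^2 + x + 1)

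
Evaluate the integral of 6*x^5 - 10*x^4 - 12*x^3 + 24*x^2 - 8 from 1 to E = (-exp(3) - 2 + 2*E + exp(2))^2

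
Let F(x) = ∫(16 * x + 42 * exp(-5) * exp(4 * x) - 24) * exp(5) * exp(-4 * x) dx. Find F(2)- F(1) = -E - 3*exp(-3) + 42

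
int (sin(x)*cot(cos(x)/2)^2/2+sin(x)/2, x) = cot(cos(x)/2) + C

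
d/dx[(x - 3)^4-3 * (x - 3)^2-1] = 4*x^3 - 36*x^2 + 102*x - 90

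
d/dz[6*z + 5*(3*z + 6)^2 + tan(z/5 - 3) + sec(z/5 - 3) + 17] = 90*z + tan(z/5 - 3)^2/5 + tan(z/5 - 3)*sec(z/5 - 3)/5 + 931/5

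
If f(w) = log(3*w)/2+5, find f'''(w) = w^(-3)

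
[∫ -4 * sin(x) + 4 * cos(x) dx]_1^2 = 4*sqrt(2)*(-sin(pi/4 + 1) + sin(pi/4 + 2))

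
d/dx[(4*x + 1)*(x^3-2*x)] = 16*x^3 + 3*x^2 - 16*x - 2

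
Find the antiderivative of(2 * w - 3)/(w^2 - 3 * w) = log(w*(3 - w)) + C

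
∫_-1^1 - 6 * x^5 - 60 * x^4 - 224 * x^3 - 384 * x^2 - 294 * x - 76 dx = -432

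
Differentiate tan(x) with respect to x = cos(x)^(-2)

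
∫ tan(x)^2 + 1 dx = tan(x) + C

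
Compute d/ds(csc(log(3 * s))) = -cot(log(s) + log(3))*csc(log(s) + log(3))/s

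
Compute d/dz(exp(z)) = exp(z)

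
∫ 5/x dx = 5*log(x) + C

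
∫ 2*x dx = x^2 + C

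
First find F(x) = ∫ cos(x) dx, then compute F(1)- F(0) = sin(1)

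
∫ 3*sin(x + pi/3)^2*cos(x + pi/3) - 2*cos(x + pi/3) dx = (sin(x + pi/3)^2 - 2)*sin(x + pi/3) + C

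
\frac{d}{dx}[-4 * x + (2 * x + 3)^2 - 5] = 8*x + 8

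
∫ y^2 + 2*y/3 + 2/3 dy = y^3/3 + y^2/3 + 2*y/3 + C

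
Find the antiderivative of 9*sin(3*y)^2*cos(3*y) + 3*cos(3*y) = sin(3*y)^3 + sin(3*y) + C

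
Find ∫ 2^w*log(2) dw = 2^w + C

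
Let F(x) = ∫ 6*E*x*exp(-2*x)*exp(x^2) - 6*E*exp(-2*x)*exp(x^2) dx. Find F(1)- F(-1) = 3 - 3*exp(4)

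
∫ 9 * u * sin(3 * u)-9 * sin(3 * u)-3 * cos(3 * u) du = (3 - 3*u)*cos(3*u) + C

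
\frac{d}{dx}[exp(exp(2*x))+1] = 2*exp(2*x + exp(2*x))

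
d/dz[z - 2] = 1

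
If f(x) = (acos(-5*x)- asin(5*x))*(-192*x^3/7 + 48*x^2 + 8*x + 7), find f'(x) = -576*x^2*acos(-5*x)/7 + 576*x^2*asin(5*x)/7 + 96*x*acos(-5*x) - 96*x*asin(5*x) + 8*acos(-5*x) - 8*asin(5*x)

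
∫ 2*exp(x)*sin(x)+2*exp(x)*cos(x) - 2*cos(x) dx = (2*exp(x) - 2)*sin(x) + C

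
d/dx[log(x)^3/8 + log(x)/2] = (3*log(x)^2 + 4)/(8*x)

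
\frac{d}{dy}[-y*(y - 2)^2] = -3*y^2 + 8*y - 4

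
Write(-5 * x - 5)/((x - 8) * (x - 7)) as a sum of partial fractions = 40/(x - 7) - 45/(x - 8)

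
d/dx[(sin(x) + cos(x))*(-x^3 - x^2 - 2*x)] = x^3*sin(x) - x^3*cos(x) - 2*x^2*sin(x) - 4*x^2*cos(x) - 4*x*cos(x) - 2*sin(x) - 2*cos(x)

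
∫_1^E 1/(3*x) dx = 1/3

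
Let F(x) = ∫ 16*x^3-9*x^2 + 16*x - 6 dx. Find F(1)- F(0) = 3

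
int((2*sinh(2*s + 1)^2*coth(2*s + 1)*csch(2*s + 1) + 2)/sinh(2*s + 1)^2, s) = -coth(2*s + 1) - csch(2*s + 1) + C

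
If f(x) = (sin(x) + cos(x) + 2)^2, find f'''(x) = -8*cos(2*x) - 4*sqrt(2)*cos(x + pi/4)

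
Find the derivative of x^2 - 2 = 2*x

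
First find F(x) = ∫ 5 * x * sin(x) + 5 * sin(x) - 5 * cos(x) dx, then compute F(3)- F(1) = 10*cos(1) - 20*cos(3)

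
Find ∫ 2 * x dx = x^2 + C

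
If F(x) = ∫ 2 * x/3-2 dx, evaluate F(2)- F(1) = -1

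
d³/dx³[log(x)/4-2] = 1/(2*x^3)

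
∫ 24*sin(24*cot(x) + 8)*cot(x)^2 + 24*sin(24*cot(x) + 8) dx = cos(24*cot(x) + 8) + C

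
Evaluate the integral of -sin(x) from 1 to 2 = -cos(1) + cos(2)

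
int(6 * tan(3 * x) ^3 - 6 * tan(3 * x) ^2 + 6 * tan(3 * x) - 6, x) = (tan(3*x) - 1)^2 + C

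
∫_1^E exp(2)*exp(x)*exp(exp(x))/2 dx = -exp(2 + E)/2 + exp(2 + exp(E))/2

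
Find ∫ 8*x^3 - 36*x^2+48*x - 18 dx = 2*x^4 - 12*x^3 + 24*x^2 - 18*x + C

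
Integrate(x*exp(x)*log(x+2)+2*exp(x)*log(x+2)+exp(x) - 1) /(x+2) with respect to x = (exp(x) - 1)*log(x + 2) + C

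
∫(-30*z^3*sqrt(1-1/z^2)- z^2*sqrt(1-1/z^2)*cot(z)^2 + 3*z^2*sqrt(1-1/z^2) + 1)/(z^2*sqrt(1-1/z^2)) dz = -15*z^2 + 4*z + cot(z) + asec(z) + C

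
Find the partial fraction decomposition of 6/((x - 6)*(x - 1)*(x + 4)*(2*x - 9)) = -16/(119*(2*x - 9)) - 3/(425*(x + 4)) + 6/(175*(x - 1)) + 1/(25*(x - 6))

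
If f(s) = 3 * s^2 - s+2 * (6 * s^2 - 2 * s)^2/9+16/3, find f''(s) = 96*s^2 - 32*s + 70/9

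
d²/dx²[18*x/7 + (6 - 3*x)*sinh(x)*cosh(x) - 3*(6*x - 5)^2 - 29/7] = -6*x*sinh(2*x) + 12*sinh(2*x) - 6*cosh(2*x) - 216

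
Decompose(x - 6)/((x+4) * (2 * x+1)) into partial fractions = -13/(7*(2*x + 1)) + 10/(7*(x + 4))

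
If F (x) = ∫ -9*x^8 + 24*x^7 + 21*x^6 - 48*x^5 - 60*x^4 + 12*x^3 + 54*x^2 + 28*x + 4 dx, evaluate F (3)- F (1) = -1344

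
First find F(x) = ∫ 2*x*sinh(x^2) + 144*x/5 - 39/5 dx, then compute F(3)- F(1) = -cosh(1) + 498/5 + cosh(9)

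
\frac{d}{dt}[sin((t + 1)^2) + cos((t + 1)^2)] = -2*t*sin(t^2 + 2*t + 1) + 2*t*cos(t^2 + 2*t + 1) - 2*sin(t^2 + 2*t + 1) + 2*cos(t^2 + 2*t + 1)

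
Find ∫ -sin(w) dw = cos(w) + C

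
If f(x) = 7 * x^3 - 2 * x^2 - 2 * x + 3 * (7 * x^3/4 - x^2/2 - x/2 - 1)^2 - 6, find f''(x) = 2205*x^4/8 - 105*x^3 - 54*x^2 - 12*x + 7/2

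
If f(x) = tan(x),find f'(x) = cos(x)^(-2)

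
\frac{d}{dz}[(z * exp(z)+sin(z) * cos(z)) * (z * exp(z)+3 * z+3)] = 2*z^2*exp(2*z) + 3*z^2*exp(z) + 2*z*exp(2*z) + z*exp(z)*sin(2*z)/2 + z*exp(z)*cos(2*z) + 9*z*exp(z) + 3*z*cos(2*z) + exp(z)*sin(2*z)/2 + 3*exp(z) + 3*sin(2*z)/2 + 3*cos(2*z)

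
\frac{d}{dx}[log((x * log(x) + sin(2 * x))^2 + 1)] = (2*x*log(x)^2 + 4*x*log(x)*cos(2*x) + 2*x*log(x) + 2*log(x)*sin(2*x) + 2*sin(2*x) + 2*sin(4*x))/(x^2*log(x)^2 + 2*x*log(x)*sin(2*x) + sin(2*x)^2 + 1)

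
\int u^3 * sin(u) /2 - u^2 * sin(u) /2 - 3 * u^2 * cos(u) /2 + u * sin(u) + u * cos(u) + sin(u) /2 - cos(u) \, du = (-u^3/2 + u^2/2 - u - 1/2)*cos(u) + C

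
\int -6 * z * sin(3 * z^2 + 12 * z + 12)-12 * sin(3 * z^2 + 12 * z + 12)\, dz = cos(3*(z + 2)^2) + C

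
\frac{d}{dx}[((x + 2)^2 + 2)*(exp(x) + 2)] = x^2*exp(x) + 6*x*exp(x) + 4*x + 10*exp(x) + 8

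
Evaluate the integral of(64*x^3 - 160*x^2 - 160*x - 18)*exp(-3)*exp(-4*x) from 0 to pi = -18*exp(-3) + (-2 + 2*pi/3)*(3 + 6*pi)*(-4*pi - 3)*exp(-4*pi - 3)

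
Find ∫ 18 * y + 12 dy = 9*y^2 + 12*y + C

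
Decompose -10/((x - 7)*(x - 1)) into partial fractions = 5/(3*(x - 1)) - 5/(3*(x - 7))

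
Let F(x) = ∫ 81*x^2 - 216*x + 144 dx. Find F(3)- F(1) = 126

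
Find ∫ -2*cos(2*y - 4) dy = -sin(2*y - 4) + C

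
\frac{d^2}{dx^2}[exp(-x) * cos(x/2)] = (4*sin(x/2) + 3*cos(x/2))*exp(-x)/4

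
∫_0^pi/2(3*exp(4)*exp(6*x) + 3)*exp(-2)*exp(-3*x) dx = -exp(2) - exp(-3*pi/2 - 2) + exp(-2) + exp(2 + 3*pi/2)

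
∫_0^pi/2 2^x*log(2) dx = -1 + 2^(pi/2)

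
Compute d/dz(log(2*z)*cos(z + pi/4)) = (-z*log(z)*sin(z + pi/4) - z*log(2)*sin(z + pi/4) + cos(z + pi/4))/z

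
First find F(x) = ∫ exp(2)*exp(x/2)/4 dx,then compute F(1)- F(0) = -exp(2)/2 + exp(5/2)/2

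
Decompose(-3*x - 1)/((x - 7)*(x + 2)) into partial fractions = -5/(9*(x + 2)) - 22/(9*(x - 7))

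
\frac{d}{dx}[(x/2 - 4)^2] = x/2 - 4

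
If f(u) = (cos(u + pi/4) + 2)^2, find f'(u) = -4*sin(u + pi/4) - cos(2*u)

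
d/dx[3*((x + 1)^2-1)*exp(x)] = 3*x^2*exp(x) + 12*x*exp(x) + 6*exp(x)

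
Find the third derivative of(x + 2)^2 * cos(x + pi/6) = x^2*sin(x + pi/6) + 4*x*sin(x + pi/6) - 6*x*cos(x + pi/6) - 2*sin(x + pi/6) - 12*cos(x + pi/6)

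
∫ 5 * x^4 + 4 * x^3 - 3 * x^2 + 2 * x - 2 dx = x^5 + x^4 - x^3 + x^2 - 2*x + C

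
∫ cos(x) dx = sin(x) + C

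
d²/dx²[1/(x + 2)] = 2/(x^3 + 6*x^2 + 12*x + 8)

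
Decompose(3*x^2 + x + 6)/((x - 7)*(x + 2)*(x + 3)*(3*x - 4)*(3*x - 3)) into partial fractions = -171/(1105*(3*x - 4)) + 1/(52*(x + 3)) - 8/(405*(x + 2)) + 5/(108*(x - 1)) + 8/(1377*(x - 7))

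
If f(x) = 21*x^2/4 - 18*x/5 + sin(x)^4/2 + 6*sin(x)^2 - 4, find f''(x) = -8*sin(x)^4 - 18*sin(x)^2 + 45/2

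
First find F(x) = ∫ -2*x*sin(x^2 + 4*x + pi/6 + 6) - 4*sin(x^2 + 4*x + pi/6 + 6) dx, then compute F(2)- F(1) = -cos(pi/6 + 11) + cos(pi/6 + 18)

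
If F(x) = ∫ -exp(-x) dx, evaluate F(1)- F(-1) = -E + exp(-1)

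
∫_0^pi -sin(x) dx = -2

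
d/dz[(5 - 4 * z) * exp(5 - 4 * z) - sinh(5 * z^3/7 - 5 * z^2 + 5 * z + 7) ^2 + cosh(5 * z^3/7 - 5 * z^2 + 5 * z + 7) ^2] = (16*z - 24)*exp(5 - 4*z)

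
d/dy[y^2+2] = 2*y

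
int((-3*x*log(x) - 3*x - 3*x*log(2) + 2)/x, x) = -(3*x - 2)*log(2*x) + C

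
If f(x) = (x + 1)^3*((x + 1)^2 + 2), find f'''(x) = 60*x^2 + 120*x + 72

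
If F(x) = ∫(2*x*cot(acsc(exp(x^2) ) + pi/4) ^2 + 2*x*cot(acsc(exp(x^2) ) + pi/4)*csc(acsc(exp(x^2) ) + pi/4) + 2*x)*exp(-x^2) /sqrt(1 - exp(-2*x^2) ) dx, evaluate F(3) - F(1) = -csc(acsc(E) + pi/4) - cot(acsc(E) + pi/4) + cot(acsc(exp(9)) + pi/4) + csc(acsc(exp(9)) + pi/4)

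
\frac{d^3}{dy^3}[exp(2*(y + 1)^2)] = 64*y^3*exp(2*y^2 + 4*y + 2) + 192*y^2*exp(2*y^2 + 4*y + 2) + 240*y*exp(2*y^2 + 4*y + 2) + 112*exp(2*y^2 + 4*y + 2)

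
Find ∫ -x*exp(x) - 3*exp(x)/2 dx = (-x - 1/2)*exp(x) + C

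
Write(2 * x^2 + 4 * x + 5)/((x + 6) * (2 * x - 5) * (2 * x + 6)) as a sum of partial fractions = 5/(17*(2*x - 5)) + 53/(102*(x + 6)) - 1/(6*(x + 3))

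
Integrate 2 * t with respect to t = t^2 + C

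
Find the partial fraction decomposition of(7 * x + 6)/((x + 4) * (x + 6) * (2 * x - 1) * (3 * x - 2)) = 36/(35*(3*x - 2)) - 76/(117*(2*x - 1)) + 9/(130*(x + 6)) - 11/(126*(x + 4))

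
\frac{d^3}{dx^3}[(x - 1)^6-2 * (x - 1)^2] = 120*x^3 - 360*x^2 + 360*x - 120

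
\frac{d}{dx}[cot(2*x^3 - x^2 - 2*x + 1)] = 2*(-3*x^2 + x + 1)/sin(2*x^3 - x^2 - 2*x + 1)^2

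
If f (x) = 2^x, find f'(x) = 2^x*log(2)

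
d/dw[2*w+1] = 2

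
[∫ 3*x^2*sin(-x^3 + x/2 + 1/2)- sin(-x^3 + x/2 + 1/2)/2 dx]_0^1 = 1 - cos(1/2)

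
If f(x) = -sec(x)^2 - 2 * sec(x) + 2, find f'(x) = -2*(1 + 1/cos(x))*sin(x)/cos(x)^2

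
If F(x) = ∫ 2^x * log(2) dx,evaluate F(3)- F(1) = 6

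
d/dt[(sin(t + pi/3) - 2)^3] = 3*sin(t + pi/3)^2*cos(t + pi/3) + 12*cos(t + pi/3) - 6*cos(2*t + pi/6)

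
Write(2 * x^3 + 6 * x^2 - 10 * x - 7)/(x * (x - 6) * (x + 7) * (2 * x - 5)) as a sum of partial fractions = -42/(95*(2*x - 5)) + 47/(247*(x + 7)) + 83/(78*(x - 6)) - 1/(30*x)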